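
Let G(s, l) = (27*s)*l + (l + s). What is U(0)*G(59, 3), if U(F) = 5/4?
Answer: 24205/4 ≈ 6051.3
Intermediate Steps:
G(s, l) = l + s + 27*l*s (G(s, l) = 27*l*s + (l + s) = l + s + 27*l*s)
U(F) = 5/4 (U(F) = 5*(1/4) = 5/4)
U(0)*G(59, 3) = 5*(3 + 59 + 27*3*59)/4 = 5*(3 + 59 + 4779)/4 = (5/4)*4841 = 24205/4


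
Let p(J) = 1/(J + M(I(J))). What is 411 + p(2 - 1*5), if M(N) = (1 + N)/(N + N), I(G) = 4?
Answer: 7801/19 ≈ 410.58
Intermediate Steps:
M(N) = (1 + N)/(2*N) (M(N) = (1 + N)/((2*N)) = (1/(2*N))*(1 + N) = (1 + N)/(2*N))
p(J) = 1/(5/8 + J) (p(J) = 1/(J + (1/2)*(1 + 4)/4) = 1/(J + (1/2)*(1/4)*5) = 1/(J + 5/8) = 1/(5/8 + J))
411 + p(2 - 1*5) = 411 + 8/(5 + 8*(2 - 1*5)) = 411 + 8/(5 + 8*(2 - 5)) = 411 + 8/(5 + 8*(-3)) = 411 + 8/(5 - 24) = 411 + 8/(-19) = 411 + 8*(-1/19) = 411 - 8/19 = 7801/19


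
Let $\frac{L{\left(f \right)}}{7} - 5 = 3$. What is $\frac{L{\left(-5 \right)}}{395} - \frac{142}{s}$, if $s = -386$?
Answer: $\frac{38853}{76235} \approx 0.50965$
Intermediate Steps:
$L{\left(f \right)} = 56$ ($L{\left(f \right)} = 35 + 7 \cdot 3 = 35 + 21 = 56$)
$\frac{L{\left(-5 \right)}}{395} - \frac{142}{s} = \frac{56}{395} - \frac{142}{-386} = 56 \cdot \frac{1}{395} - - \frac{71}{193} = \frac{56}{395} + \frac{71}{193} = \frac{38853}{76235}$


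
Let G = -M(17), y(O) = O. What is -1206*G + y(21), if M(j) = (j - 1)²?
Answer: 308757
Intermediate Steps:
M(j) = (-1 + j)²
G = -256 (G = -(-1 + 17)² = -1*16² = -1*256 = -256)
-1206*G + y(21) = -1206*(-256) + 21 = 308736 + 21 = 308757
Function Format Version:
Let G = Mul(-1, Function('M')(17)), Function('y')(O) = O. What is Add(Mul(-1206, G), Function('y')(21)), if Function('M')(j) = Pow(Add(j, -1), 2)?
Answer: 308757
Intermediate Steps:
Function('M')(j) = Pow(Add(-1, j), 2)
G = -256 (G = Mul(-1, Pow(Add(-1, 17), 2)) = Mul(-1, Pow(16, 2)) = Mul(-1, 256) = -256)
Add(Mul(-1206, G), Function('y')(21)) = Add(Mul(-1206, -256), 21) = Add(308736, 21) = 308757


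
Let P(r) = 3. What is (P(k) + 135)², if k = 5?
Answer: 19044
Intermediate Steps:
(P(k) + 135)² = (3 + 135)² = 138² = 19044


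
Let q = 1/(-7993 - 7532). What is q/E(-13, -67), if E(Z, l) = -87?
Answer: 1/1350675 ≈ 7.4037e-7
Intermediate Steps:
q = -1/15525 (q = 1/(-15525) = -1/15525 ≈ -6.4412e-5)
q/E(-13, -67) = -1/15525/(-87) = -1/15525*(-1/87) = 1/1350675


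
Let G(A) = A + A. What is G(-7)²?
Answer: 196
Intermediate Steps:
G(A) = 2*A
G(-7)² = (2*(-7))² = (-14)² = 196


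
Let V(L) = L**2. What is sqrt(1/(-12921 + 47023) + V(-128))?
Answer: sqrt(65929805942)/2006 ≈ 128.00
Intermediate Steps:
sqrt(1/(-12921 + 47023) + V(-128)) = sqrt(1/(-12921 + 47023) + (-128)**2) = sqrt(1/34102 + 16384) = sqrt(558727169/34102) = sqrt(65929805942)/2006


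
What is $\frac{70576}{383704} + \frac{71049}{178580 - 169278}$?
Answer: $\frac{3489785431}{446151826} \approx 7.822$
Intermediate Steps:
$\frac{70576}{383704} + \frac{71049}{178580 - 169278} = 70576 \cdot \frac{1}{383704} + \frac{71049}{178580 - 169278} = \frac{8822}{47963} + \frac{71049}{9302} = \frac{3489785431}{446151826}$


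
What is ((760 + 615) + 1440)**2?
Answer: 7924225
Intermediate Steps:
((760 + 615) + 1440)**2 = (1375 + 1440)**2 = 2815**2 = 7924225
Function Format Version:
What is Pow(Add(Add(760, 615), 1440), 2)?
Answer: 7924225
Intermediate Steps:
Pow(Add(Add(760, 615), 1440), 2) = Pow(Add(1375, 1440), 2) = Pow(2815, 2) = 7924225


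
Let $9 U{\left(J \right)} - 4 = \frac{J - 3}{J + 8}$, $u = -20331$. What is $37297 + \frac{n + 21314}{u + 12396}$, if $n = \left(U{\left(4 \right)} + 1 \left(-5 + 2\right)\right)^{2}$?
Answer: $\frac{3451731888359}{92553840} \approx 37294.0$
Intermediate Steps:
$U{\left(J \right)} = \frac{4}{9} + \frac{-3 + J}{9 \left(8 + J\right)}$ ($U{\left(J \right)} = \frac{4}{9} + \frac{\left(J - 3\right) \frac{1}{J + 8}}{9} = \frac{4}{9} + \frac{\left(-3 + J\right) \frac{1}{8 + J}}{9} = \frac{4}{9} + \frac{\frac{1}{8 + J} \left(-3 + J\right)}{9} = \frac{4}{9} + \frac{-3 + J}{9 \left(8 + J\right)}$)
$n = \frac{75625}{11664}$ ($n = \left(\frac{29 + 5 \cdot 4}{9 \left(8 + 4\right)} + 1 \left(-5 + 2\right)\right)^{2} = \left(\frac{29 + 20}{9 \cdot 12} + 1 \left(-3\right)\right)^{2} = \left(\frac{1}{9} \cdot \frac{1}{12} \cdot 49 - 3\right)^{2} = \left(\frac{49}{108} - 3\right)^{2} = \left(- \frac{275}{108}\right)^{2} = \frac{75625}{11664} \approx 6.4836$)
$37297 + \frac{n + 21314}{u + 12396} = 37297 + \frac{\frac{75625}{11664} + 21314}{-20331 + 12396} = 37297 + \frac{248682121}{11664 \left(-7935\right)} = 37297 + \frac{248682121}{11664} \left(- \frac{1}{7935}\right) = 37297 - \frac{248682121}{92553840} = \frac{3451731888359}{92553840}$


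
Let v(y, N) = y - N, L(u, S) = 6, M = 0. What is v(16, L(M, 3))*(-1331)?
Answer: -13310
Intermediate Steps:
v(16, L(M, 3))*(-1331) = (16 - 1*6)*(-1331) = (16 - 6)*(-1331) = 10*(-1331) = -13310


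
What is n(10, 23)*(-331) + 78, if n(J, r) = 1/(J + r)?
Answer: 2243/33 ≈ 67.970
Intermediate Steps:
n(10, 23)*(-331) + 78 = -331/(10 + 23) + 78 = -331/33 + 78 = 2243/33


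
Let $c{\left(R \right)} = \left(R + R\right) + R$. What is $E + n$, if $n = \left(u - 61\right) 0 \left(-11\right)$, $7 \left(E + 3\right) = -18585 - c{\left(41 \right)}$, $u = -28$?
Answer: $- \frac{18729}{7} \approx -2675.6$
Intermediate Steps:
$c{\left(R \right)} = 3 R$ ($c{\left(R \right)} = 2 R + R = 3 R$)
$E = - \frac{18729}{7}$ ($E = -3 + \frac{-18585 - 3 \cdot 41}{7} = -3 + \frac{-18585 - 123}{7} = -3 + \frac{1}{7} \left(-18708\right) = -3 - \frac{18708}{7} = - \frac{18729}{7} \approx -2675.6$)
$n = 0$ ($n = \left(-28 - 61\right) 0 \left(-11\right) = \left(-89\right) 0 = 0$)
$E + n = - \frac{18729}{7} + 0 = - \frac{18729}{7}$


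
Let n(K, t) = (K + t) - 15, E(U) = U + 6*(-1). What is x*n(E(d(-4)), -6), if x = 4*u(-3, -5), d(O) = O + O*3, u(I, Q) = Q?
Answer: 860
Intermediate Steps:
d(O) = 4*O (d(O) = O + 3*O = 4*O)
E(U) = -6 + U (E(U) = U - 6 = -6 + U)
x = -20 (x = 4*(-5) = -20)
n(K, t) = -15 + K + t
x*n(E(d(-4)), -6) = -20*(-15 + (-6 + 4*(-4)) - 6) = -20*(-15 + (-6 - 16) - 6) = -20*(-15 - 22 - 6) = -20*(-43) = 860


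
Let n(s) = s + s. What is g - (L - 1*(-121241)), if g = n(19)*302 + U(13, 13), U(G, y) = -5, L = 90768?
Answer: -200538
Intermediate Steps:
n(s) = 2*s
g = 11471 (g = (2*19)*302 - 5 = 38*302 - 5 = 11476 - 5 = 11471)
g - (L - 1*(-121241)) = 11471 - (90768 - 1*(-121241)) = 11471 - (90768 + 121241) = 11471 - 1*212009 = 11471 - 212009 = -200538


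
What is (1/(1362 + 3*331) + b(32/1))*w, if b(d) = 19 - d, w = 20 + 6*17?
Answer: -3734908/2355 ≈ -1585.9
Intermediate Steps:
w = 122 (w = 20 + 102 = 122)
(1/(1362 + 3*331) + b(32/1))*w = (1/(1362 + 3*331) + (19 - 32/1))*122 = (1/(1362 + 993) + (19 - 32))*122 = (1/2355 + (19 - 1*32))*122 = (1/2355 + (19 - 32))*122 = (1/2355 - 13)*122 = -30614/2355*122 = -3734908/2355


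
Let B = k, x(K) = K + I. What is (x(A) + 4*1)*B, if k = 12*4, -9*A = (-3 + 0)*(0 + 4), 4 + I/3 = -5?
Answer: -1040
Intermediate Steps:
I = -27 (I = -12 + 3*(-5) = -12 - 15 = -27)
A = 4/3 (A = -(-3 + 0)*(0 + 4)/9 = -(-1)*4/3 = -⅑*(-12) = 4/3 ≈ 1.3333)
x(K) = -27 + K (x(K) = K - 27 = -27 + K)
k = 48
B = 48
(x(A) + 4*1)*B = ((-27 + 4/3) + 4*1)*48 = (-77/3 + 4)*48 = -65/3*48 = -1040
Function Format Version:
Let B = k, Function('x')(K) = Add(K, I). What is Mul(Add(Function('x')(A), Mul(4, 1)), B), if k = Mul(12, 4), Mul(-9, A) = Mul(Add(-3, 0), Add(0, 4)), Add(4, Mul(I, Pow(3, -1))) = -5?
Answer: -1040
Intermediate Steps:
I = -27 (I = Add(-12, Mul(3, -5)) = Add(-12, -15) = -27)
A = Rational(4, 3) (A = Mul(Rational(-1, 9), Mul(Add(-3, 0), Add(0, 4))) = Mul(Rational(-1, 9), Mul(-3, 4)) = Mul(Rational(-1, 9), -12) = Rational(4, 3) ≈ 1.3333)
Function('x')(K) = Add(-27, K) (Function('x')(K) = Add(K, -27) = Add(-27, K))
k = 48
B = 48
Mul(Add(Function('x')(A), Mul(4, 1)), B) = Mul(Add(Add(-27, Rational(4, 3)), Mul(4, 1)), 48) = Mul(Add(Rational(-77, 3), 4), 48) = Mul(Rational(-65, 3), 48) = -1040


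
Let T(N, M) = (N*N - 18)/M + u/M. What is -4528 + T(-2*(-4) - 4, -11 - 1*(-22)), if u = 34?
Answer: -49776/11 ≈ -4525.1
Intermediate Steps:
T(N, M) = 34/M + (-18 + N²)/M (T(N, M) = (N*N - 18)/M + 34/M = (N² - 18)/M + 34/M = (-18 + N²)/M + 34/M = 34/M + (-18 + N²)/M)
-4528 + T(-2*(-4) - 4, -11 - 1*(-22)) = -4528 + (16 + (-2*(-4) - 4)²)/(-11 - 1*(-22)) = -4528 + (16 + (8 - 4)²)/(-11 + 22) = -4528 + (16 + 4²)/11 = -4528 + (16 + 16)/11 = -4528 + (1/11)*32 = -4528 + 32/11 = -49776/11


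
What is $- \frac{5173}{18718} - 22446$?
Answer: $- \frac{60021343}{2674} \approx -22446.0$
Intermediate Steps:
$- \frac{5173}{18718} - 22446 = \left(-5173\right) \frac{1}{18718} - 22446 = - \frac{739}{2674} - 22446 = - \frac{60021343}{2674}$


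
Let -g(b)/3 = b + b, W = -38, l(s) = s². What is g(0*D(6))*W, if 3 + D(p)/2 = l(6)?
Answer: 0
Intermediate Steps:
D(p) = 66 (D(p) = -6 + 2*6² = -6 + 2*36 = -6 + 72 = 66)
g(b) = -6*b (g(b) = -3*(b + b) = -6*b)
g(0*D(6))*W = -0*66*(-38) = -6*0*(-38) = 0*(-38) = 0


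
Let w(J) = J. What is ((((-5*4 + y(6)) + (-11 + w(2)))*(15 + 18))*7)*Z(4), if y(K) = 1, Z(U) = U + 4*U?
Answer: -129360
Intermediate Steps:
Z(U) = 5*U
((((-5*4 + y(6)) + (-11 + w(2)))*(15 + 18))*7)*Z(4) = ((((-5*4 + 1) + (-11 + 2))*(15 + 18))*7)*(5*4) = ((((-20 + 1) - 9)*33)*7)*20 = (((-19 - 9)*33)*7)*20 = (-28*33*7)*20 = -924*7*20 = -6468*20 = -129360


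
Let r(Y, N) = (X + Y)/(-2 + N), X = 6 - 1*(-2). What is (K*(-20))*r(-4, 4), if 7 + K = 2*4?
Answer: -40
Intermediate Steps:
K = 1 (K = -7 + 2*4 = -7 + 8 = 1)
X = 8 (X = 6 + 2 = 8)
r(Y, N) = (8 + Y)/(-2 + N)
(K*(-20))*r(-4, 4) = (1*(-20))*((8 - 4)/(-2 + 4)) = -20*4/2 = -10*4 = -20*2 = -40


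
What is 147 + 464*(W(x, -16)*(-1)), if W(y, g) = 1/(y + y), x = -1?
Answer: 379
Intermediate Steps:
W(y, g) = 1/(2*y)
147 + 464*(W(x, -16)*(-1)) = 147 + 464*(((½)/(-1))*(-1)) = 147 + 464*(((½)*(-1))*(-1)) = 147 + 464*(-½*(-1)) = 147 + 464*(½) = 147 + 232 = 379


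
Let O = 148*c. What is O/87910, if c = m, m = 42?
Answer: 3108/43955 ≈ 0.070709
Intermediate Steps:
c = 42
O = 6216 (O = 148*42 = 6216)
O/87910 = 6216/87910 = 6216*(1/87910) = 3108/43955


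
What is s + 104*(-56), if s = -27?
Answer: -5851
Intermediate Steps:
s + 104*(-56) = -27 + 104*(-56) = -27 - 5824 = -5851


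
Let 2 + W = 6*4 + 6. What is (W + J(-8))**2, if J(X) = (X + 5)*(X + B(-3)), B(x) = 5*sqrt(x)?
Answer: 2029 - 1560*I*sqrt(3) ≈ 2029.0 - 2702.0*I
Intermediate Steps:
W = 28 (W = -2 + (6*4 + 6) = -2 + (24 + 6) = -2 + 30 = 28)
J(X) = (5 + X)*(X + 5*I*sqrt(3)) (J(X) = (X + 5)*(X + 5*sqrt(-3)) = (5 + X)*(X + 5*(I*sqrt(3))) = (5 + X)*(X + 5*I*sqrt(3)))
(W + J(-8))**2 = (28 + ((-8)**2 + 5*(-8) + 25*I*sqrt(3) + 5*I*(-8)*sqrt(3)))**2 = (28 + (64 - 40 + 25*I*sqrt(3) - 40*I*sqrt(3)))**2 = (28 + (24 - 15*I*sqrt(3)))**2 = (52 - 15*I*sqrt(3))**2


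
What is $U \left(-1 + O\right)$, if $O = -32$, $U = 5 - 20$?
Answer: $495$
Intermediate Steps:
$U = -15$
$U \left(-1 + O\right) = - 15 \left(-1 - 32\right) = \left(-15\right) \left(-33\right) = 495$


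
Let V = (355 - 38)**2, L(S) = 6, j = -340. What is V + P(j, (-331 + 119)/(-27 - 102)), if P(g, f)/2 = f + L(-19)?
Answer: 12965053/129 ≈ 1.0050e+5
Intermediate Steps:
P(g, f) = 12 + 2*f (P(g, f) = 2*(f + 6) = 2*(6 + f) = 12 + 2*f)
V = 100489 (V = 317**2 = 100489)
V + P(j, (-331 + 119)/(-27 - 102)) = 100489 + (12 + 2*((-331 + 119)/(-27 - 102))) = 100489 + (12 + 2*(-212/(-129))) = 100489 + (12 + 2*(-212*(-1/129))) = 100489 + (12 + 2*(212/129)) = 100489 + (12 + 424/129) = 100489 + 1972/129 = 12965053/129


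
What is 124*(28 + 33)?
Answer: 7564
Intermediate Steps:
124*(28 + 33) = 124*61 = 7564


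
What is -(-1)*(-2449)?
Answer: -2449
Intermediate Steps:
-(-1)*(-2449) = -1*2449 = -2449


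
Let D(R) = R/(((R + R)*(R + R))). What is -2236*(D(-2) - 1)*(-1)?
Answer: -5031/2 ≈ -2515.5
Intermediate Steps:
D(R) = 1/(4*R) (D(R) = R/(((2*R)*(2*R))) = R/((4*R²)) = R*(1/(4*R²)) = 1/(4*R))
-2236*(D(-2) - 1)*(-1) = -2236*((¼)/(-2) - 1)*(-1) = -2236*((¼)*(-½) - 1)*(-1) = -2236*(-⅛ - 1)*(-1) = -(-5031)*(-1)/2 = -2236*9/8 = -5031/2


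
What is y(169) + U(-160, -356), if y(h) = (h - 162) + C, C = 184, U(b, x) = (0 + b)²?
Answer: 25791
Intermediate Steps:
U(b, x) = b²
y(h) = 22 + h (y(h) = (h - 162) + 184 = (-162 + h) + 184 = 22 + h)
y(169) + U(-160, -356) = (22 + 169) + (-160)² = 191 + 25600 = 25791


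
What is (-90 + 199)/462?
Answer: 109/462 ≈ 0.23593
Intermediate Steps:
(-90 + 199)/462 = 109*(1/462) = 109/462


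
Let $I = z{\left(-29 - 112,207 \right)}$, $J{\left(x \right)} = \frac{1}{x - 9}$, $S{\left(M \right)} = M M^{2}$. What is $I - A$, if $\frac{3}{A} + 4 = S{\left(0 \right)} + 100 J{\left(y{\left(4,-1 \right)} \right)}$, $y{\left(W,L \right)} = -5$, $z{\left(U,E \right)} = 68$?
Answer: $\frac{1775}{26} \approx 68.269$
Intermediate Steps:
$S{\left(M \right)} = M^{3}$
$J{\left(x \right)} = \frac{1}{-9 + x}$
$I = 68$
$A = - \frac{7}{26}$ ($A = \frac{3}{-4 + \left(0^{3} + \frac{100}{-9 - 5}\right)} = \frac{3}{-4 + \left(0 + \frac{100}{-14}\right)} = \frac{3}{-4 + \left(0 + 100 \left(- \frac{1}{14}\right)\right)} = \frac{3}{-4 + \left(0 - \frac{50}{7}\right)} = \frac{3}{-4 - \frac{50}{7}} = \frac{3}{- \frac{78}{7}} = 3 \left(- \frac{7}{78}\right) = - \frac{7}{26} \approx -0.26923$)
$I - A = 68 - - \frac{7}{26} = 68 + \frac{7}{26} = \frac{1775}{26}$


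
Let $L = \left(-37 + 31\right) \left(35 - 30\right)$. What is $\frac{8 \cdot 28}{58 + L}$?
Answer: $8$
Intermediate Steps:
$L = -30$ ($L = \left(-6\right) 5 = -30$)
$\frac{8 \cdot 28}{58 + L} = \frac{8 \cdot 28}{58 - 30} = \frac{224}{28} = 224 \cdot \frac{1}{28} = 8$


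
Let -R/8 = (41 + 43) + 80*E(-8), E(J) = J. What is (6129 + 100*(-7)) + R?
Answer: 9877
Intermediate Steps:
R = 4448 (R = -8*((41 + 43) + 80*(-8)) = -8*(84 - 640) = -8*(-556) = 4448)
(6129 + 100*(-7)) + R = (6129 + 100*(-7)) + 4448 = (6129 - 700) + 4448 = 5429 + 4448 = 9877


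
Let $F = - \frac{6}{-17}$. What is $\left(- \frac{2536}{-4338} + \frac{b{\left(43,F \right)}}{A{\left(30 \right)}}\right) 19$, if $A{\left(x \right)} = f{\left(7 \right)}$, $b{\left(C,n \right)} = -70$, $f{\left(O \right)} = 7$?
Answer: $- \frac{388018}{2169} \approx -178.89$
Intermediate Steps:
$F = \frac{6}{17}$ ($F = \left(-6\right) \left(- \frac{1}{17}\right) = \frac{6}{17} \approx 0.35294$)
$A{\left(x \right)} = 7$
$\left(- \frac{2536}{-4338} + \frac{b{\left(43,F \right)}}{A{\left(30 \right)}}\right) 19 = \left(- \frac{2536}{-4338} - \frac{70}{7}\right) 19 = \left(\left(-2536\right) \left(- \frac{1}{4338}\right) - 10\right) 19 = \left(\frac{1268}{2169} - 10\right) 19 = \left(- \frac{20422}{2169}\right) 19 = - \frac{388018}{2169}$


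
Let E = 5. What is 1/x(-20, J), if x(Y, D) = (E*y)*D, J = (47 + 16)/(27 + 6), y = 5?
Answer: 11/525 ≈ 0.020952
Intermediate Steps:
J = 21/11 (J = 63/33 = 63*(1/33) = 21/11 ≈ 1.9091)
x(Y, D) = 25*D (x(Y, D) = (5*5)*D = 25*D)
1/x(-20, J) = 1/(25*(21/11)) = 1/(525/11) = 11/525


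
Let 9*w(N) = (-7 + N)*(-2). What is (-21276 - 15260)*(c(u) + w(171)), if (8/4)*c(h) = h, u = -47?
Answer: 19711172/9 ≈ 2.1901e+6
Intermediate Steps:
w(N) = 14/9 - 2*N/9 (w(N) = ((-7 + N)*(-2))/9 = (14 - 2*N)/9 = 14/9 - 2*N/9)
c(h) = h/2
(-21276 - 15260)*(c(u) + w(171)) = (-21276 - 15260)*((½)*(-47) + (14/9 - 2/9*171)) = -36536*(-47/2 + (14/9 - 38)) = -36536*(-47/2 - 328/9) = -36536*(-1079/18) = 19711172/9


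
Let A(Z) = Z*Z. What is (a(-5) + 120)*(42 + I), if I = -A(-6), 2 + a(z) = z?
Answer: 678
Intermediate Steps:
A(Z) = Z**2
a(z) = -2 + z
I = -36 (I = -1*(-6)**2 = -1*36 = -36)
(a(-5) + 120)*(42 + I) = ((-2 - 5) + 120)*(42 - 36) = (-7 + 120)*6 = 113*6 = 678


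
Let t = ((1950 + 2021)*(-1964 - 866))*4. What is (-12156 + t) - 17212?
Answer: -44981088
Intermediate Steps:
t = -44951720 (t = (3971*(-2830))*4 = -11237930*4 = -44951720)
(-12156 + t) - 17212 = (-12156 - 44951720) - 17212 = -44963876 - 17212 = -44981088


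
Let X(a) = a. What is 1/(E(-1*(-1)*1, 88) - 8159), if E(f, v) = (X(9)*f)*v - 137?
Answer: -1/7504 ≈ -0.00013326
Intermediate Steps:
E(f, v) = -137 + 9*f*v (E(f, v) = (9*f)*v - 137 = 9*f*v - 137 = -137 + 9*f*v)
1/(E(-1*(-1)*1, 88) - 8159) = 1/((-137 + 9*(-1*(-1)*1)*88) - 8159) = 1/((-137 + 9*(1*1)*88) - 8159) = 1/((-137 + 9*1*88) - 8159) = 1/((-137 + 792) - 8159) = 1/(655 - 8159) = 1/(-7504) = -1/7504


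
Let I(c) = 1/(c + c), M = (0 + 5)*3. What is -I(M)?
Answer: -1/30 ≈ -0.033333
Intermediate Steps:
M = 15 (M = 5*3 = 15)
I(c) = 1/(2*c)
-I(M) = -1/(2*15) = -1*1/30 = -1/30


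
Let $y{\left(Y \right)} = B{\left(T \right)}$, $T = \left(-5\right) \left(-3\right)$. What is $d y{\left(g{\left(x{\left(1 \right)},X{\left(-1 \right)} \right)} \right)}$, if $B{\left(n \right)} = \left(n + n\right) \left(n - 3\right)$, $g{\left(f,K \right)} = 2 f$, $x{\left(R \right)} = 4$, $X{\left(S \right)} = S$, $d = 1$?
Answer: $360$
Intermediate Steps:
$T = 15$
$B{\left(n \right)} = 2 n \left(-3 + n\right)$
$y{\left(Y \right)} = 360$ ($y{\left(Y \right)} = 2 \cdot 15 \left(-3 + 15\right) = 2 \cdot 15 \cdot 12 = 360$)
$d y{\left(g{\left(x{\left(1 \right)},X{\left(-1 \right)} \right)} \right)} = 1 \cdot 360 = 360$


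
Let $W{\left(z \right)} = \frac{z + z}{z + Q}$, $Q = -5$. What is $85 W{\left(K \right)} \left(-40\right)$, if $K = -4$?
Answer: $- \frac{27200}{9} \approx -3022.2$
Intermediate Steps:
$W{\left(z \right)} = \frac{2 z}{-5 + z}$ ($W{\left(z \right)} = \frac{z + z}{z - 5} = \frac{2 z}{-5 + z}$)
$85 W{\left(K \right)} \left(-40\right) = 85 \cdot 2 \left(-4\right) \frac{1}{-5 - 4} \left(-40\right) = 85 \cdot 2 \left(-4\right) \frac{1}{-9} \left(-40\right) = 85 \cdot 2 \left(-4\right) \left(- \frac{1}{9}\right) \left(-40\right) = 85 \cdot \frac{8}{9} \left(-40\right) = \frac{680}{9} \left(-40\right) = - \frac{27200}{9}$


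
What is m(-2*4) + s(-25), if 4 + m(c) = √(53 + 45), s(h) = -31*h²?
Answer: -19379 + 7*√2 ≈ -19369.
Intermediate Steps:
m(c) = -4 + 7*√2 (m(c) = -4 + √(53 + 45) = -4 + √98 = -4 + 7*√2)
m(-2*4) + s(-25) = (-4 + 7*√2) - 31*(-25)² = (-4 + 7*√2) - 31*625 = (-4 + 7*√2) - 19375 = -19379 + 7*√2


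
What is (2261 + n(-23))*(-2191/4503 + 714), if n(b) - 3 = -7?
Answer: 7251630407/4503 ≈ 1.6104e+6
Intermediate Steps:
n(b) = -4 (n(b) = 3 - 7 = -4)
(2261 + n(-23))*(-2191/4503 + 714) = (2261 - 4)*(-2191/4503 + 714) = 2257*(-2191*1/4503 + 714) = 2257*(-2191/4503 + 714) = 2257*(3212951/4503) = 7251630407/4503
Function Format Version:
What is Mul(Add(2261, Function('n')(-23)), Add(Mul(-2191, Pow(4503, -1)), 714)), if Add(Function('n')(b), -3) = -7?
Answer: Rational(7251630407, 4503) ≈ 1.6104e+6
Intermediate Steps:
Function('n')(b) = -4 (Function('n')(b) = Add(3, -7) = -4)
Mul(Add(2261, Function('n')(-23)), Add(Mul(-2191, Pow(4503, -1)), 714)) = Mul(Add(2261, -4), Add(Mul(-2191, Pow(4503, -1)), 714)) = Mul(2257, Add(Mul(-2191, Rational(1, 4503)), 714)) = Mul(2257, Add(Rational(-2191, 4503), 714)) = Mul(2257, Rational(3212951, 4503)) = Rational(7251630407, 4503)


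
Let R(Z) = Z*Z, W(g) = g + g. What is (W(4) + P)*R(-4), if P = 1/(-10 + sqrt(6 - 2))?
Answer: 126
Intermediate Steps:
W(g) = 2*g
R(Z) = Z**2
P = -1/8 (P = 1/(-10 + sqrt(4)) = 1/(-10 + 2) = 1/(-8) = -1/8 ≈ -0.12500)
(W(4) + P)*R(-4) = (2*4 - 1/8)*(-4)**2 = (8 - 1/8)*16 = (63/8)*16 = 126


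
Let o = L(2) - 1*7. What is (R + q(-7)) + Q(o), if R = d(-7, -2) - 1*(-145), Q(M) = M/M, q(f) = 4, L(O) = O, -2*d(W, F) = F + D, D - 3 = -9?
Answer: 154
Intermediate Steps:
D = -6 (D = 3 - 9 = -6)
d(W, F) = 3 - F/2 (d(W, F) = -(F - 6)/2 = -(-6 + F)/2 = 3 - F/2)
o = -5 (o = 2 - 1*7 = 2 - 7 = -5)
Q(M) = 1
R = 149 (R = (3 - 1/2*(-2)) - 1*(-145) = (3 + 1) + 145 = 4 + 145 = 149)
(R + q(-7)) + Q(o) = (149 + 4) + 1 = 153 + 1 = 154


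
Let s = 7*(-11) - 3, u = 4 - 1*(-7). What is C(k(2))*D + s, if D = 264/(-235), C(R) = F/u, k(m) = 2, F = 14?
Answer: -19136/235 ≈ -81.430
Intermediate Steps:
u = 11 (u = 4 + 7 = 11)
C(R) = 14/11
D = -264/235 (D = 264*(-1/235) = -264/235 ≈ -1.1234)
s = -80 (s = -77 - 3 = -80)
C(k(2))*D + s = (14/11)*(-264/235) - 80 = -336/235 - 80 = -19136/235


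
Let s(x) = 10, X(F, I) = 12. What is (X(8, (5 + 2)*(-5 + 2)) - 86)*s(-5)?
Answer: -740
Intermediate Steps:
(X(8, (5 + 2)*(-5 + 2)) - 86)*s(-5) = (12 - 86)*10 = -74*10 = -740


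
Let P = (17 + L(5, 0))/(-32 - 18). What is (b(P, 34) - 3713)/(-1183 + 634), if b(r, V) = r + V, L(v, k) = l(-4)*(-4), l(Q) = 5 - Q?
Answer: 183931/27450 ≈ 6.7006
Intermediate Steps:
L(v, k) = -36 (L(v, k) = (5 - 1*(-4))*(-4) = (5 + 4)*(-4) = 9*(-4) = -36)
P = 19/50 (P = (17 - 36)/(-32 - 18) = -19/(-50) = -19*(-1/50) = 19/50 ≈ 0.38000)
b(r, V) = V + r
(b(P, 34) - 3713)/(-1183 + 634) = ((34 + 19/50) - 3713)/(-1183 + 634) = (1719/50 - 3713)/(-549) = -183931/50*(-1/549) = 183931/27450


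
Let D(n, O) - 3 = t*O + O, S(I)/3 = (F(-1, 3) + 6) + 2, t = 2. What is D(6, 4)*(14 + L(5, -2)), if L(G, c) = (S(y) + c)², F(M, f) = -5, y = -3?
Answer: 945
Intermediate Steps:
S(I) = 9 (S(I) = 3*((-5 + 6) + 2) = 3*(1 + 2) = 3*3 = 9)
L(G, c) = (9 + c)²
D(n, O) = 3 + 3*O (D(n, O) = 3 + (2*O + O) = 3 + 3*O)
D(6, 4)*(14 + L(5, -2)) = (3 + 3*4)*(14 + (9 - 2)²) = (3 + 12)*(14 + 7²) = 15*(14 + 49) = 15*63 = 945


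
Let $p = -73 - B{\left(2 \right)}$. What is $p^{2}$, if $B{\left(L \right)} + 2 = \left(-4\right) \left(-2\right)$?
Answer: $6241$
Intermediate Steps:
$B{\left(L \right)} = 6$ ($B{\left(L \right)} = -2 - -8 = -2 + 8 = 6$)
$p = -79$ ($p = -73 - 6 = -79$)
$p^{2} = \left(-79\right)^{2} = 6241$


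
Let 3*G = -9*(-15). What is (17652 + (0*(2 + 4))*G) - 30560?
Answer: -12908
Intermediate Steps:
G = 45 (G = (-9*(-15))/3 = (1/3)*135 = 45)
(17652 + (0*(2 + 4))*G) - 30560 = (17652 + (0*(2 + 4))*45) - 30560 = (17652 + (0*6)*45) - 30560 = (17652 + 0*45) - 30560 = (17652 + 0) - 30560 = 17652 - 30560 = -12908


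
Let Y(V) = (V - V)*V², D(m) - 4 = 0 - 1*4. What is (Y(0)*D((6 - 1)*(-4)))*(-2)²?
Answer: 0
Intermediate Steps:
D(m) = 0 (D(m) = 4 + (0 - 1*4) = 4 + (0 - 4) = 4 - 4 = 0)
Y(V) = 0 (Y(V) = 0*V² = 0)
(Y(0)*D((6 - 1)*(-4)))*(-2)² = (0*0)*(-2)² = 0*4 = 0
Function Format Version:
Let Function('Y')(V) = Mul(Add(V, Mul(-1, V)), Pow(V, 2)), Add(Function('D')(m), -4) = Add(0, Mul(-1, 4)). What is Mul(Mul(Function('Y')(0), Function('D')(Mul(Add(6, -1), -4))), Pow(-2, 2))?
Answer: 0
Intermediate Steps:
Function('D')(m) = 0 (Function('D')(m) = Add(4, Add(0, Mul(-1, 4))) = Add(4, Add(0, -4)) = Add(4, -4) = 0)
Function('Y')(V) = 0 (Function('Y')(V) = Mul(0, Pow(V, 2)) = 0)
Mul(Mul(Function('Y')(0), Function('D')(Mul(Add(6, -1), -4))), Pow(-2, 2)) = Mul(Mul(0, 0), Pow(-2, 2)) = Mul(0, 4) = 0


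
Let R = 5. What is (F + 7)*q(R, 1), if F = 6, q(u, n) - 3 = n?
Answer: 52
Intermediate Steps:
q(u, n) = 3 + n
(F + 7)*q(R, 1) = (6 + 7)*(3 + 1) = 13*4 = 52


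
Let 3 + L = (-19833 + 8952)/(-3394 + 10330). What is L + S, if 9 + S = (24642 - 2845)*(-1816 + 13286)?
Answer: 578026764709/2312 ≈ 2.5001e+8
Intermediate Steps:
L = -10563/2312 (L = -3 + (-19833 + 8952)/(-3394 + 10330) = -3 - 10881/6936 = -3 - 10881*1/6936 = -3 - 3627/2312 = -10563/2312 ≈ -4.5688)
S = 250011581 (S = -9 + (24642 - 2845)*(-1816 + 13286) = -9 + 21797*11470 = -9 + 250011590 = 250011581)
L + S = -10563/2312 + 250011581 = 578026764709/2312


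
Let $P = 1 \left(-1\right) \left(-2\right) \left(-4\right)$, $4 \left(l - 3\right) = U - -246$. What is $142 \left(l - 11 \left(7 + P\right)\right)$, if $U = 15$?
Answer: $\frac{22507}{2} \approx 11254.0$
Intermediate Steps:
$l = \frac{273}{4}$ ($l = 3 + \frac{15 - -246}{4} = 3 + \frac{15 + 246}{4} = 3 + \frac{1}{4} \cdot 261 = 3 + \frac{261}{4} = \frac{273}{4} \approx 68.25$)
$P = -8$ ($P = \left(-1\right) \left(-2\right) \left(-4\right) = 2 \left(-4\right) = -8$)
$142 \left(l - 11 \left(7 + P\right)\right) = 142 \left(\frac{273}{4} - 11 \left(7 - 8\right)\right) = 142 \left(\frac{273}{4} - -11\right) = 142 \left(\frac{273}{4} + 11\right) = 142 \cdot \frac{317}{4} = \frac{22507}{2}$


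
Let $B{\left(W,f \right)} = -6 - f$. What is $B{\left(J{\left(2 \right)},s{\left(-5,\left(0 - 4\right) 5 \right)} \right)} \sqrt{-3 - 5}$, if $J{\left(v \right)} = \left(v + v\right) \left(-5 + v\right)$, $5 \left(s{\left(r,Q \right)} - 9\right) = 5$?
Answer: $- 32 i \sqrt{2} \approx - 45.255 i$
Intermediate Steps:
$s{\left(r,Q \right)} = 10$ ($s{\left(r,Q \right)} = 9 + \frac{1}{5} \cdot 5 = 9 + 1 = 10$)
$J{\left(v \right)} = 2 v \left(-5 + v\right)$
$B{\left(J{\left(2 \right)},s{\left(-5,\left(0 - 4\right) 5 \right)} \right)} \sqrt{-3 - 5} = \left(-6 - 10\right) \sqrt{-3 - 5} = \left(-6 - 10\right) \sqrt{-8} = - 16 \cdot 2 i \sqrt{2} = - 32 i \sqrt{2}$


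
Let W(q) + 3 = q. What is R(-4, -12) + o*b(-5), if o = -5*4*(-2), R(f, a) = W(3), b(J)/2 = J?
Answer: -400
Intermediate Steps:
W(q) = -3 + q
b(J) = 2*J
R(f, a) = 0 (R(f, a) = -3 + 3 = 0)
o = 40 (o = -20*(-2) = 40)
R(-4, -12) + o*b(-5) = 0 + 40*(2*(-5)) = 0 + 40*(-10) = 0 - 400 = -400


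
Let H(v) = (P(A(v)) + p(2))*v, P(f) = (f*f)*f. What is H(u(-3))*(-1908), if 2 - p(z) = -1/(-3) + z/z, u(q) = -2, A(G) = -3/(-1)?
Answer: 105576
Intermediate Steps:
A(G) = 3 (A(G) = -3*(-1) = 3)
p(z) = 2/3 (p(z) = 2 - (-1/(-3) + z/z) = 2 - (-1*(-1/3) + 1) = 2 - (1/3 + 1) = 2 - 1*4/3 = 2 - 4/3 = 2/3)
P(f) = f**3 (P(f) = f**2*f = f**3)
H(v) = 83*v/3 (H(v) = (3**3 + 2/3)*v = (27 + 2/3)*v = 83*v/3)
H(u(-3))*(-1908) = ((83/3)*(-2))*(-1908) = -166/3*(-1908) = 105576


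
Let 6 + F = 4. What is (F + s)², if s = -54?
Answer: 3136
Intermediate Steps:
F = -2 (F = -6 + 4 = -2)
(F + s)² = (-2 - 54)² = (-56)² = 3136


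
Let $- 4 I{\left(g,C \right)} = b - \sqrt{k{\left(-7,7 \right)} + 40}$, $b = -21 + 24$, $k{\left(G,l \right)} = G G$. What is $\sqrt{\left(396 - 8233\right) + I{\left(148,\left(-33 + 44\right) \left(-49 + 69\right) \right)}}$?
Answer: $\frac{\sqrt{-31351 + \sqrt{89}}}{2} \approx 88.518 i$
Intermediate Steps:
$k{\left(G,l \right)} = G^{2}$
$b = 3$
$I{\left(g,C \right)} = - \frac{3}{4} + \frac{\sqrt{89}}{4}$ ($I{\left(g,C \right)} = - \frac{3 - \sqrt{\left(-7\right)^{2} + 40}}{4} = - \frac{3 - \sqrt{49 + 40}}{4} = - \frac{3 - \sqrt{89}}{4} = - \frac{3}{4} + \frac{\sqrt{89}}{4}$)
$\sqrt{\left(396 - 8233\right) + I{\left(148,\left(-33 + 44\right) \left(-49 + 69\right) \right)}} = \sqrt{\left(396 - 8233\right) - \left(\frac{3}{4} - \frac{\sqrt{89}}{4}\right)} = \sqrt{-7837 - \left(\frac{3}{4} - \frac{\sqrt{89}}{4}\right)} = \sqrt{- \frac{31351}{4} + \frac{\sqrt{89}}{4}}$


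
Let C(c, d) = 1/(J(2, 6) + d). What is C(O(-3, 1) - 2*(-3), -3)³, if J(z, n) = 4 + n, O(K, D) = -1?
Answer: 1/343 ≈ 0.0029155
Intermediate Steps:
C(c, d) = 1/(10 + d) (C(c, d) = 1/((4 + 6) + d) = 1/(10 + d))
C(O(-3, 1) - 2*(-3), -3)³ = (1/(10 - 3))³ = (1/7)³ = (⅐)³ = 1/343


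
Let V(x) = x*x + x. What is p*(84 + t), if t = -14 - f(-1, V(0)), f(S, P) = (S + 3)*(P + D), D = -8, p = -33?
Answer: -2838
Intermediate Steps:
V(x) = x + x² (V(x) = x² + x = x + x²)
f(S, P) = (-8 + P)*(3 + S) (f(S, P) = (S + 3)*(P - 8) = (3 + S)*(-8 + P) = (-8 + P)*(3 + S))
t = 2 (t = -14 - (-24 - 8*(-1) + 3*(0*(1 + 0)) + (0*(1 + 0))*(-1)) = -14 - (-24 + 8 + 3*(0*1) + (0*1)*(-1)) = -14 - (-24 + 8 + 3*0 + 0*(-1)) = -14 - (-24 + 8 + 0 + 0) = -14 - 1*(-16) = -14 + 16 = 2)
p*(84 + t) = -33*(84 + 2) = -33*86 = -2838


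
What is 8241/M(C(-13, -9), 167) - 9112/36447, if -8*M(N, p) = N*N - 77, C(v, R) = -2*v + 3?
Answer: -602459846/6961377 ≈ -86.543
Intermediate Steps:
C(v, R) = 3 - 2*v
M(N, p) = 77/8 - N**2/8 (M(N, p) = -(N*N - 77)/8 = -(N**2 - 77)/8 = -(-77 + N**2)/8 = 77/8 - N**2/8)
8241/M(C(-13, -9), 167) - 9112/36447 = 8241/(77/8 - (3 - 2*(-13))**2/8) - 9112/36447 = 8241/(77/8 - (3 + 26)**2/8) - 9112*1/36447 = 8241/(77/8 - 1/8*29**2) - 9112/36447 = 8241/(77/8 - 1/8*841) - 9112/36447 = 8241/(77/8 - 841/8) - 9112/36447 = 8241/(-191/2) - 9112/36447 = 8241*(-2/191) - 9112/36447 = -16482/191 - 9112/36447 = -602459846/6961377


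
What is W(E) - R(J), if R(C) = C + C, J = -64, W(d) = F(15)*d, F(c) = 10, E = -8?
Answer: 48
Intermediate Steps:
W(d) = 10*d
R(C) = 2*C
W(E) - R(J) = 10*(-8) - 2*(-64) = -80 - 1*(-128) = -80 + 128 = 48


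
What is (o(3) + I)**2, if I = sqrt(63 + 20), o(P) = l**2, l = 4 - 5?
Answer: (1 + sqrt(83))**2 ≈ 102.22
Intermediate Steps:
l = -1
o(P) = 1 (o(P) = (-1)**2 = 1)
I = sqrt(83) ≈ 9.1104
(o(3) + I)**2 = (1 + sqrt(83))**2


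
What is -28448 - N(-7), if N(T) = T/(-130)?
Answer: -3698247/130 ≈ -28448.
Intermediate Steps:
N(T) = -T/130 (N(T) = T*(-1/130) = -T/130)
-28448 - N(-7) = -28448 - (-1)*(-7)/130 = -28448 - 1*7/130 = -28448 - 7/130 = -3698247/130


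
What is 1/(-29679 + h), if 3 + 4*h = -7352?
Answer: -4/126071 ≈ -3.1728e-5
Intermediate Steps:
h = -7355/4 (h = -3/4 + (1/4)*(-7352) = -3/4 - 1838 = -7355/4 ≈ -1838.8)
1/(-29679 + h) = 1/(-29679 - 7355/4) = 1/(-126071/4) = -4/126071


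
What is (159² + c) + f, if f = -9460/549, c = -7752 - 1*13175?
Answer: 2380886/549 ≈ 4336.8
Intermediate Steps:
c = -20927 (c = -7752 - 13175 = -20927)
f = -9460/549 (f = -9460*1/549 = -9460/549 ≈ -17.231)
(159² + c) + f = (159² - 20927) - 9460/549 = (25281 - 20927) - 9460/549 = 4354 - 9460/549 = 2380886/549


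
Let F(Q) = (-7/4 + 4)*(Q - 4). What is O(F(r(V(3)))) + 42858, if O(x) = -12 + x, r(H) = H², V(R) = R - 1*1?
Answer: 42846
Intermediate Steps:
V(R) = -1 + R (V(R) = R - 1 = -1 + R)
F(Q) = -9 + 9*Q/4 (F(Q) = (-7*¼ + 4)*(-4 + Q) = (-7/4 + 4)*(-4 + Q) = 9*(-4 + Q)/4 = -9 + 9*Q/4)
O(F(r(V(3)))) + 42858 = (-12 + (-9 + 9*(-1 + 3)²/4)) + 42858 = (-12 + (-9 + (9/4)*2²)) + 42858 = (-12 + (-9 + (9/4)*4)) + 42858 = (-12 + (-9 + 9)) + 42858 = (-12 + 0) + 42858 = -12 + 42858 = 42846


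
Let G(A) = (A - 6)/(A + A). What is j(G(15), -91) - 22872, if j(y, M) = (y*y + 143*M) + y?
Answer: -3588461/100 ≈ -35885.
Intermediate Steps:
G(A) = (-6 + A)/(2*A) (G(A) = (-6 + A)/((2*A)) = (-6 + A)*(1/(2*A)) = (-6 + A)/(2*A))
j(y, M) = y + y² + 143*M (j(y, M) = (y² + 143*M) + y = y + y² + 143*M)
j(G(15), -91) - 22872 = ((½)*(-6 + 15)/15 + ((½)*(-6 + 15)/15)² + 143*(-91)) - 22872 = ((½)*(1/15)*9 + ((½)*(1/15)*9)² - 13013) - 22872 = (3/10 + (3/10)² - 13013) - 22872 = (3/10 + 9/100 - 13013) - 22872 = -1301261/100 - 22872 = -3588461/100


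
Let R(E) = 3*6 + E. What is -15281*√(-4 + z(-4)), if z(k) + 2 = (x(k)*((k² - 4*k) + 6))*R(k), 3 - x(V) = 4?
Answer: -15281*I*√538 ≈ -3.5444e+5*I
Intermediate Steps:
x(V) = -1 (x(V) = 3 - 1*4 = 3 - 4 = -1)
R(E) = 18 + E
z(k) = -2 + (18 + k)*(-6 - k² + 4*k) (z(k) = -2 + (-((k² - 4*k) + 6))*(18 + k) = -2 + (-(6 + k² - 4*k))*(18 + k) = -2 + (-6 - k² + 4*k)*(18 + k) = -2 + (18 + k)*(-6 - k² + 4*k))
-15281*√(-4 + z(-4)) = -15281*√(-4 + (-110 - 1*(-4)³ - 14*(-4)² + 66*(-4))) = -15281*√(-4 + (-110 - 1*(-64) - 14*16 - 264)) = -15281*√(-4 + (-110 + 64 - 224 - 264)) = -15281*√(-4 - 534) = -15281*I*√538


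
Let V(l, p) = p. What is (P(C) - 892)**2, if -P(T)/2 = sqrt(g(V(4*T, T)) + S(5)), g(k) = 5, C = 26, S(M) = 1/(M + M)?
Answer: (4460 + sqrt(510))**2/25 ≈ 8.0374e+5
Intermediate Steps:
S(M) = 1/(2*M)
P(T) = -sqrt(510)/5 (P(T) = -2*sqrt(5 + (1/2)/5) = -2*sqrt(5 + (1/2)*(1/5)) = -2*sqrt(5 + 1/10) = -sqrt(510)/5)
(P(C) - 892)**2 = (-sqrt(510)/5 - 892)**2 = (-892 - sqrt(510)/5)**2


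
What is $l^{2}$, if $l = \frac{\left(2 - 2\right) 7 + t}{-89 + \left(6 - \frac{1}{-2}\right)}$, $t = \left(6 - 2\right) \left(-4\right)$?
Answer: $\frac{1024}{27225} \approx 0.037612$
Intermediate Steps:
$t = -16$ ($t = 4 \left(-4\right) = -16$)
$l = \frac{32}{165}$ ($l = \frac{\left(2 - 2\right) 7 - 16}{-89 + \left(6 - \frac{1}{-2}\right)} = \frac{0 \cdot 7 - 16}{-89 + \left(6 - - \frac{1}{2}\right)} = \frac{0 - 16}{-89 + \left(6 + \frac{1}{2}\right)} = - \frac{16}{-89 + \frac{13}{2}} = - \frac{16}{- \frac{165}{2}} = \left(-16\right) \left(- \frac{2}{165}\right) = \frac{32}{165} \approx 0.19394$)
$l^{2} = \left(\frac{32}{165}\right)^{2} = \frac{1024}{27225}$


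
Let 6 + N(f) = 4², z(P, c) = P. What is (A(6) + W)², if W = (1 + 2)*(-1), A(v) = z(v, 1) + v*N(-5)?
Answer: 3969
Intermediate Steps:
N(f) = 10 (N(f) = -6 + 4² = -6 + 16 = 10)
A(v) = 11*v (A(v) = v + v*10 = v + 10*v = 11*v)
W = -3 (W = 3*(-1) = -3)
(A(6) + W)² = (11*6 - 3)² = (66 - 3)² = 63² = 3969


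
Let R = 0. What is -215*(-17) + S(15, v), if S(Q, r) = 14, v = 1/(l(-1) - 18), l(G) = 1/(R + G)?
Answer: 3669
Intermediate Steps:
l(G) = 1/G (l(G) = 1/(0 + G) = 1/G)
v = -1/19 (v = 1/(1/(-1) - 18) = 1/(-1 - 18) = 1/(-19) = -1/19 ≈ -0.052632)
-215*(-17) + S(15, v) = -215*(-17) + 14 = 3655 + 14 = 3669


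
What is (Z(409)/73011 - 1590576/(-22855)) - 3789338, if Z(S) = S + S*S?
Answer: -6323021055690604/1668666405 ≈ -3.7893e+6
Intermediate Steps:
Z(S) = S + S**2
(Z(409)/73011 - 1590576/(-22855)) - 3789338 = ((409*(1 + 409))/73011 - 1590576/(-22855)) - 3789338 = ((409*410)*(1/73011) - 1590576*(-1/22855)) - 3789338 = (167690*(1/73011) + 1590576/22855) - 3789338 = (167690/73011 + 1590576/22855) - 3789338 = 119962099286/1668666405 - 3789338 = -6323021055690604/1668666405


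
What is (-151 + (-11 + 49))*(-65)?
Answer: 7345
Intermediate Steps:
(-151 + (-11 + 49))*(-65) = (-151 + 38)*(-65) = -113*(-65) = 7345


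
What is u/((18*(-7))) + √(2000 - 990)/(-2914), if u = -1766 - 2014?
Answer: 30 - √1010/2914 ≈ 29.989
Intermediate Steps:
u = -3780
u/((18*(-7))) + √(2000 - 990)/(-2914) = -3780/(18*(-7)) + √(2000 - 990)/(-2914) = -3780/(-126) + √1010*(-1/2914) = -3780*(-1/126) - √1010/2914 = 30 - √1010/2914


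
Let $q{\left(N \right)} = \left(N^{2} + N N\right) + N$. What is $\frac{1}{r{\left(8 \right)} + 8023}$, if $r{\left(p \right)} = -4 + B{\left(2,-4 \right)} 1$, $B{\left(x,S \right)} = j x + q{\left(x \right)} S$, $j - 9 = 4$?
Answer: $\frac{1}{8005} \approx 0.00012492$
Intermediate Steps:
$q{\left(N \right)} = N + 2 N^{2}$ ($q{\left(N \right)} = \left(N^{2} + N^{2}\right) + N = 2 N^{2} + N = N + 2 N^{2}$)
$j = 13$ ($j = 9 + 4 = 13$)
$B{\left(x,S \right)} = 13 x + S x \left(1 + 2 x\right)$ ($B{\left(x,S \right)} = 13 x + x \left(1 + 2 x\right) S = 13 x + S x \left(1 + 2 x\right)$)
$r{\left(p \right)} = -18$ ($r{\left(p \right)} = -4 + 2 \left(13 - 4 \left(1 + 2 \cdot 2\right)\right) 1 = -4 + 2 \left(13 - 4 \left(1 + 4\right)\right) 1 = -4 + 2 \left(13 - 20\right) 1 = -4 + 2 \left(-7\right) 1 = -4 - 14 = -18$)
$\frac{1}{r{\left(8 \right)} + 8023} = \frac{1}{-18 + 8023} = \frac{1}{8005}$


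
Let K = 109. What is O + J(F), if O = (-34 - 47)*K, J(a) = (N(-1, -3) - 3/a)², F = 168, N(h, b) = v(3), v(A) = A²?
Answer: -27434735/3136 ≈ -8748.3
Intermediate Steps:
N(h, b) = 9 (N(h, b) = 3² = 9)
J(a) = (9 - 3/a)²
O = -8829 (O = (-34 - 47)*109 = -81*109 = -8829)
O + J(F) = -8829 + 9*(-1 + 3*168)²/168² = -8829 + 9*(1/28224)*(-1 + 504)² = -8829 + 9*(1/28224)*503² = -8829 + 9*(1/28224)*253009 = -8829 + 253009/3136 = -27434735/3136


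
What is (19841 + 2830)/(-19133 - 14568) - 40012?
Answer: -1348467083/33701 ≈ -40013.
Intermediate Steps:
(19841 + 2830)/(-19133 - 14568) - 40012 = 22671/(-33701) - 40012 = 22671*(-1/33701) - 40012 = -22671/33701 - 40012 = -1348467083/33701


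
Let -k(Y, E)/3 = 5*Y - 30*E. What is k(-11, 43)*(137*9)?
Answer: 4975155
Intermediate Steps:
k(Y, E) = -15*Y + 90*E (k(Y, E) = -3*(5*Y - 30*E) = -3*(-30*E + 5*Y) = -15*Y + 90*E)
k(-11, 43)*(137*9) = (-15*(-11) + 90*43)*(137*9) = (165 + 3870)*1233 = 4035*1233 = 4975155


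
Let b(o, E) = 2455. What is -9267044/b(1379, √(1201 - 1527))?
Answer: -9267044/2455 ≈ -3774.8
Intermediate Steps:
-9267044/b(1379, √(1201 - 1527)) = -9267044/2455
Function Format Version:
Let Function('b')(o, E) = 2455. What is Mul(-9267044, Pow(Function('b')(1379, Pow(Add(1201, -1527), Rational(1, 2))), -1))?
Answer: Rational(-9267044, 2455) ≈ -3774.8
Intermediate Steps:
Mul(-9267044, Pow(Function('b')(1379, Pow(Add(1201, -1527), Rational(1, 2))), -1)) = Mul(-9267044, Pow(2455, -1)) = Mul(-9267044, Rational(1, 2455)) = Rational(-9267044, 2455)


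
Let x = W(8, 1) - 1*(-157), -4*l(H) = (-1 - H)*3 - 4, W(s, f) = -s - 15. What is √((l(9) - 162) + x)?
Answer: I*√78/2 ≈ 4.4159*I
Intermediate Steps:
W(s, f) = -15 - s
l(H) = 7/4 + 3*H/4 (l(H) = -((-1 - H)*3 - 4)/4 = -((-3 - 3*H) - 4)/4 = -(-7 - 3*H)/4 = 7/4 + 3*H/4)
x = 134 (x = (-15 - 1*8) - 1*(-157) = (-15 - 8) + 157 = -23 + 157 = 134)
√((l(9) - 162) + x) = √(((7/4 + (¾)*9) - 162) + 134) = √(((7/4 + 27/4) - 162) + 134) = √((17/2 - 162) + 134) = √(-307/2 + 134) = √(-39/2) = I*√78/2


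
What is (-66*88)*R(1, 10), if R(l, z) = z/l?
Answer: -58080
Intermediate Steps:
(-66*88)*R(1, 10) = (-66*88)*(10/1) = -58080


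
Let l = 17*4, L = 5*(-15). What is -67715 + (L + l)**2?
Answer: -67666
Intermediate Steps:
L = -75
l = 68
-67715 + (L + l)**2 = -67715 + (-75 + 68)**2 = -67715 + (-7)**2 = -67715 + 49 = -67666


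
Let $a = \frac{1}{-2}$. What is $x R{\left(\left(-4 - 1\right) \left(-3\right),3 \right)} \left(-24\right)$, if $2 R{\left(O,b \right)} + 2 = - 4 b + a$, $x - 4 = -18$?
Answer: $-2436$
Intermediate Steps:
$a = - \frac{1}{2} \approx -0.5$
$x = -14$ ($x = 4 - 18 = -14$)
$R{\left(O,b \right)} = - \frac{5}{4} - 2 b$ ($R{\left(O,b \right)} = -1 + \frac{- 4 b - \frac{1}{2}}{2} = -1 + \frac{- \frac{1}{2} - 4 b}{2} = -1 - \left(\frac{1}{4} + 2 b\right) = - \frac{5}{4} - 2 b$)
$x R{\left(\left(-4 - 1\right) \left(-3\right),3 \right)} \left(-24\right) = - 14 \left(- \frac{5}{4} - 6\right) \left(-24\right) = \left(-14\right) \left(- \frac{29}{4}\right) \left(-24\right) = \frac{203}{2} \left(-24\right) = -2436$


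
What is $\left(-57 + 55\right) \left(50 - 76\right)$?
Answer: $52$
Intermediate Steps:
$\left(-57 + 55\right) \left(50 - 76\right) = - 2 \left(50 - 76\right) = \left(-2\right) \left(-26\right) = 52$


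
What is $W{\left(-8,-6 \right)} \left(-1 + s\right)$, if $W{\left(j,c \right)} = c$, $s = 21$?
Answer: $-120$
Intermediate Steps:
$W{\left(-8,-6 \right)} \left(-1 + s\right) = - 6 \left(-1 + 21\right) = \left(-6\right) 20 = -120$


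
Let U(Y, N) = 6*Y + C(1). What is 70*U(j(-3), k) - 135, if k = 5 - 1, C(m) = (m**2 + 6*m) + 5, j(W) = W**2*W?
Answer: -10635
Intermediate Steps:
j(W) = W**3
C(m) = 5 + m**2 + 6*m
k = 4
U(Y, N) = 12 + 6*Y (U(Y, N) = 6*Y + (5 + 1**2 + 6*1) = 6*Y + (5 + 1 + 6) = 6*Y + 12 = 12 + 6*Y)
70*U(j(-3), k) - 135 = 70*(12 + 6*(-3)**3) - 135 = 70*(12 + 6*(-27)) - 135 = 70*(12 - 162) - 135 = 70*(-150) - 135 = -10500 - 135 = -10635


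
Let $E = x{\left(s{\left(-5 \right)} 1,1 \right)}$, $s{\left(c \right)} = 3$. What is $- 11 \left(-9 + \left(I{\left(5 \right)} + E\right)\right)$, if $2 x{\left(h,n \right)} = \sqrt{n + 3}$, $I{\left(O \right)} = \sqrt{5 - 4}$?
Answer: $77$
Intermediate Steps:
$I{\left(O \right)} = 1$ ($I{\left(O \right)} = \sqrt{1} = 1$)
$x{\left(h,n \right)} = \frac{\sqrt{3 + n}}{2}$ ($x{\left(h,n \right)} = \frac{\sqrt{n + 3}}{2} = \frac{\sqrt{3 + n}}{2}$)
$E = 1$ ($E = \frac{\sqrt{3 + 1}}{2} = \frac{\sqrt{4}}{2} = \frac{1}{2} \cdot 2 = 1$)
$- 11 \left(-9 + \left(I{\left(5 \right)} + E\right)\right) = - 11 \left(-9 + \left(1 + 1\right)\right) = - 11 \left(-9 + 2\right) = \left(-11\right) \left(-7\right) = 77$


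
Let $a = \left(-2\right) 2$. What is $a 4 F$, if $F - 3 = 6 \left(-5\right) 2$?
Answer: $912$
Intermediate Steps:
$a = -4$
$F = -57$ ($F = 3 + 6 \left(-5\right) 2 = 3 - 60 = -57$)
$a 4 F = \left(-4\right) 4 \left(-57\right) = \left(-16\right) \left(-57\right) = 912$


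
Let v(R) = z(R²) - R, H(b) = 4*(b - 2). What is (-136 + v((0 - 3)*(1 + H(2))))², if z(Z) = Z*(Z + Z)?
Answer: 841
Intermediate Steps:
z(Z) = 2*Z² (z(Z) = Z*(2*Z) = 2*Z²)
H(b) = -8 + 4*b (H(b) = 4*(-2 + b) = -8 + 4*b)
v(R) = -R + 2*R⁴ (v(R) = 2*(R²)² - R = 2*R⁴ - R = -R + 2*R⁴)
(-136 + v((0 - 3)*(1 + H(2))))² = (-136 + (-(0 - 3)*(1 + (-8 + 4*2)) + 2*((0 - 3)*(1 + (-8 + 4*2)))⁴))² = (-136 + (-(-3)*(1 + (-8 + 8)) + 2*(-3*(1 + (-8 + 8)))⁴))² = (-136 + (-(-3)*(1 + 0) + 2*(-3*(1 + 0))⁴))² = (-136 + (-(-3) + 2*(-3*1)⁴))² = (-136 + (-1*(-3) + 2*(-3)⁴))² = (-136 + (3 + 2*81))² = (-136 + (3 + 162))² = (-136 + 165)² = 29² = 841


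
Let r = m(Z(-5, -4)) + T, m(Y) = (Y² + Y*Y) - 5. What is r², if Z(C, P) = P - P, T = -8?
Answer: 169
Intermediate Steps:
Z(C, P) = 0
m(Y) = -5 + 2*Y² (m(Y) = (Y² + Y²) - 5 = 2*Y² - 5 = -5 + 2*Y²)
r = -13 (r = (-5 + 2*0²) - 8 = (-5 + 2*0) - 8 = (-5 + 0) - 8 = -5 - 8 = -13)
r² = (-13)² = 169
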